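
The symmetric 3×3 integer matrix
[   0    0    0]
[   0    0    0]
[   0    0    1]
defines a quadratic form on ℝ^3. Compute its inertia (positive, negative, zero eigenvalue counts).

Answer: (1, 0, 2)

Derivation:
step 0: pivot 1 → sign +
step 1: row/col 1 already zero → sign 0
step 2: row/col 2 already zero → sign 0
signature = (1, 0, 2)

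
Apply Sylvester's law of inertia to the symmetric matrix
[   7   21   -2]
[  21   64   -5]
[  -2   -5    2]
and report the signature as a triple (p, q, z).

Answer: (3, 0, 0)

Derivation:
step 0: pivot 7 → sign +
step 1: pivot 1 → sign +
step 2: pivot 3/7 → sign +
signature = (3, 0, 0)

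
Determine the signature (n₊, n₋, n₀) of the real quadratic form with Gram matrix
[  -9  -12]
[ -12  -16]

Answer: (0, 1, 1)

Derivation:
step 0: pivot -9 → sign −
step 1: row/col 1 already zero → sign 0
signature = (0, 1, 1)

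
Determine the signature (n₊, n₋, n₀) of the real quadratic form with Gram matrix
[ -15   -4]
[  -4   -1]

Answer: (1, 1, 0)

Derivation:
step 0: pivot -15 → sign −
step 1: pivot 1/15 → sign +
signature = (1, 1, 0)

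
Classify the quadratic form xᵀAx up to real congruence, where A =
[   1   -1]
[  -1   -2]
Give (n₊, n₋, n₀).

Answer: (1, 1, 0)

Derivation:
step 0: pivot 1 → sign +
step 1: pivot -3 → sign −
signature = (1, 1, 0)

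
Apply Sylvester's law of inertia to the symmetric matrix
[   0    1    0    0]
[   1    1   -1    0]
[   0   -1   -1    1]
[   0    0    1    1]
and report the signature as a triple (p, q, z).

step 0: pivot 1 → sign +
step 1: pivot -1 → sign −
step 2: pivot -1 → sign −
step 3: pivot 2 → sign +
signature = (2, 2, 0)

Answer: (2, 2, 0)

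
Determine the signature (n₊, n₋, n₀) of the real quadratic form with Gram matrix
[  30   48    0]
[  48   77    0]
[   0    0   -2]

step 0: pivot 30 → sign +
step 1: pivot 1/5 → sign +
step 2: pivot -2 → sign −
signature = (2, 1, 0)

Answer: (2, 1, 0)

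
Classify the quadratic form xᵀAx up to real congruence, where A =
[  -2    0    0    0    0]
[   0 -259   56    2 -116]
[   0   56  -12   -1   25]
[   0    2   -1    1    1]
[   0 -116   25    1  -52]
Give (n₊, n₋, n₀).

Answer: (1, 4, 0)

Derivation:
step 0: pivot -2 → sign −
step 1: pivot -259 → sign −
step 2: pivot 4/37 → sign +
step 3: pivot -55/28 → sign −
step 4: pivot -3/55 → sign −
signature = (1, 4, 0)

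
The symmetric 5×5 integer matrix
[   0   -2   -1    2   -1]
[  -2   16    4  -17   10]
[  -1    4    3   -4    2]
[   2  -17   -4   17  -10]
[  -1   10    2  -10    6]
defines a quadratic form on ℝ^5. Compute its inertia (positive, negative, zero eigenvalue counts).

Answer: (3, 2, 0)

Derivation:
step 0: pivot 16 → sign +
step 1: pivot -1/4 → sign −
step 2: pivot 3 → sign +
step 3: pivot -13/12 → sign −
step 4: pivot 1/13 → sign +
signature = (3, 2, 0)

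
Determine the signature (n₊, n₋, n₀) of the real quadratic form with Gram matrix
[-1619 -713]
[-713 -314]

step 0: pivot -1619 → sign −
step 1: pivot 3/1619 → sign +
signature = (1, 1, 0)

Answer: (1, 1, 0)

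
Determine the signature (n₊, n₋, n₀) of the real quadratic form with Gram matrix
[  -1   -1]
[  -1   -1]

Answer: (0, 1, 1)

Derivation:
step 0: pivot -1 → sign −
step 1: row/col 1 already zero → sign 0
signature = (0, 1, 1)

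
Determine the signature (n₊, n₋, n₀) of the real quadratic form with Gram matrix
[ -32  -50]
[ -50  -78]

Answer: (1, 1, 0)

Derivation:
step 0: pivot -32 → sign −
step 1: pivot 1/8 → sign +
signature = (1, 1, 0)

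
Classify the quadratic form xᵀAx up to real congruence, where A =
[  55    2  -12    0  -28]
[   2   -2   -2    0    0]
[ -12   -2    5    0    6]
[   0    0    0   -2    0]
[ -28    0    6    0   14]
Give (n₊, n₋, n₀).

Answer: (3, 2, 0)

Derivation:
step 0: pivot 55 → sign +
step 1: pivot -114/55 → sign −
step 2: pivot 203/57 → sign +
step 3: pivot -2 → sign −
step 4: pivot 6/203 → sign +
signature = (3, 2, 0)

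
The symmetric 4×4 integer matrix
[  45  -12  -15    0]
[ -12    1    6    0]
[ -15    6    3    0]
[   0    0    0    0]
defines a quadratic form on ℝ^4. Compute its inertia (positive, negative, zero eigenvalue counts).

step 0: pivot 45 → sign +
step 1: pivot -11/5 → sign −
step 2: pivot -2/11 → sign −
step 3: row/col 3 already zero → sign 0
signature = (1, 2, 1)

Answer: (1, 2, 1)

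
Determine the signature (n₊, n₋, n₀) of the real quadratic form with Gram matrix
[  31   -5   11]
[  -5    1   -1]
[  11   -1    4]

Answer: (2, 1, 0)

Derivation:
step 0: pivot 31 → sign +
step 1: pivot 6/31 → sign +
step 2: pivot -3 → sign −
signature = (2, 1, 0)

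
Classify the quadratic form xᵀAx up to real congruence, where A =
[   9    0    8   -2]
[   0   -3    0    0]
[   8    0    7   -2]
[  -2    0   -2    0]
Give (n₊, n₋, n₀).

step 0: pivot 9 → sign +
step 1: pivot -3 → sign −
step 2: pivot -1/9 → sign −
step 3: row/col 3 already zero → sign 0
signature = (1, 2, 1)

Answer: (1, 2, 1)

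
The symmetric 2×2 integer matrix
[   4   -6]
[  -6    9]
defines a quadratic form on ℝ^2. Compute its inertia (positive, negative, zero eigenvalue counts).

step 0: pivot 4 → sign +
step 1: row/col 1 already zero → sign 0
signature = (1, 0, 1)

Answer: (1, 0, 1)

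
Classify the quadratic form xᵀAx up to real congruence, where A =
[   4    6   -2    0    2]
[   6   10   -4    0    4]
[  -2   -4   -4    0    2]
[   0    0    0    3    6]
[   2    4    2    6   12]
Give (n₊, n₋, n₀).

Answer: (4, 1, 0)

Derivation:
step 0: pivot 4 → sign +
step 1: pivot 1 → sign +
step 2: pivot -6 → sign −
step 3: pivot 3 → sign +
step 4: pivot 2/3 → sign +
signature = (4, 1, 0)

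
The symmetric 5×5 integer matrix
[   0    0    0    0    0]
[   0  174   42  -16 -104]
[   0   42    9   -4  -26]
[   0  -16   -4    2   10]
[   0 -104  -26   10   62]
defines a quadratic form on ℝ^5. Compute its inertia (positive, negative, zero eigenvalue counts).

step 0: pivot 174 → sign +
step 1: pivot -33/29 → sign −
step 2: pivot 6/11 → sign +
step 3: row/col 3 already zero → sign 0
step 4: row/col 4 already zero → sign 0
signature = (2, 1, 2)

Answer: (2, 1, 2)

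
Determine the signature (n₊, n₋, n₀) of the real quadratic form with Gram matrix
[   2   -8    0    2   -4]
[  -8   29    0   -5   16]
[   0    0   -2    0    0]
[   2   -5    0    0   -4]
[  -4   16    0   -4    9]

step 0: pivot 2 → sign +
step 1: pivot -3 → sign −
step 2: pivot -2 → sign −
step 3: pivot 1 → sign +
step 4: pivot 1 → sign +
signature = (3, 2, 0)

Answer: (3, 2, 0)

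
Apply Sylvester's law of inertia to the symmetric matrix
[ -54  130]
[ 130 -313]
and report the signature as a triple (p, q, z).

Answer: (0, 2, 0)

Derivation:
step 0: pivot -54 → sign −
step 1: pivot -1/27 → sign −
signature = (0, 2, 0)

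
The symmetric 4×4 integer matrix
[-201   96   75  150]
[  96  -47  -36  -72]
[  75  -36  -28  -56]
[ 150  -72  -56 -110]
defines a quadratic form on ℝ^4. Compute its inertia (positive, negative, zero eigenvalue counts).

Answer: (2, 2, 0)

Derivation:
step 0: pivot -201 → sign −
step 1: pivot -77/67 → sign −
step 2: pivot 1/77 → sign +
step 3: pivot 2 → sign +
signature = (2, 2, 0)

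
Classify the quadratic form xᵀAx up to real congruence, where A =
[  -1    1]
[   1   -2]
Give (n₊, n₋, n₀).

Answer: (0, 2, 0)

Derivation:
step 0: pivot -1 → sign −
step 1: pivot -1 → sign −
signature = (0, 2, 0)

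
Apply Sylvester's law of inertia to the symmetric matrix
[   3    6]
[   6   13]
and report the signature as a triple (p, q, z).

Answer: (2, 0, 0)

Derivation:
step 0: pivot 3 → sign +
step 1: pivot 1 → sign +
signature = (2, 0, 0)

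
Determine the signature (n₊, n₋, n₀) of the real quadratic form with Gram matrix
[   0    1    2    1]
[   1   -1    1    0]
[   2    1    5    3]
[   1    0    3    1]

step 0: pivot -1 → sign −
step 1: pivot 1 → sign +
step 2: pivot -3 → sign −
step 3: row/col 3 already zero → sign 0
signature = (1, 2, 1)

Answer: (1, 2, 1)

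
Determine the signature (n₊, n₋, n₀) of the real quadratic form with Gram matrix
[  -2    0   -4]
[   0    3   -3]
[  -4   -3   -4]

Answer: (2, 1, 0)

Derivation:
step 0: pivot -2 → sign −
step 1: pivot 3 → sign +
step 2: pivot 1 → sign +
signature = (2, 1, 0)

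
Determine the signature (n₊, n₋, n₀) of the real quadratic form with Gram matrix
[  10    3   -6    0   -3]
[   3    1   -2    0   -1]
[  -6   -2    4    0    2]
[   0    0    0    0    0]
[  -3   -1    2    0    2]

step 0: pivot 10 → sign +
step 1: pivot 1/10 → sign +
step 2: pivot 1 → sign +
step 3: row/col 3 already zero → sign 0
step 4: row/col 4 already zero → sign 0
signature = (3, 0, 2)

Answer: (3, 0, 2)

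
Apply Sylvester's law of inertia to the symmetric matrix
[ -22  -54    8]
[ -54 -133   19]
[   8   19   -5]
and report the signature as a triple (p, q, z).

step 0: pivot -22 → sign −
step 1: pivot -5/11 → sign −
step 2: pivot -6/5 → sign −
signature = (0, 3, 0)

Answer: (0, 3, 0)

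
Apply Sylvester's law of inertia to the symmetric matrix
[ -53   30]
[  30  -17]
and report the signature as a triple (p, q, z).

step 0: pivot -53 → sign −
step 1: pivot -1/53 → sign −
signature = (0, 2, 0)

Answer: (0, 2, 0)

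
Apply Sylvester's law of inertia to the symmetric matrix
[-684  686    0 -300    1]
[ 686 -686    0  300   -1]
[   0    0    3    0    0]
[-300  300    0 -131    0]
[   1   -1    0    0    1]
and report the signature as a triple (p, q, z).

Answer: (4, 1, 0)

Derivation:
step 0: pivot -684 → sign −
step 1: pivot 343/171 → sign +
step 2: pivot 3 → sign +
step 3: pivot 67/343 → sign +
step 4: pivot 3/134 → sign +
signature = (4, 1, 0)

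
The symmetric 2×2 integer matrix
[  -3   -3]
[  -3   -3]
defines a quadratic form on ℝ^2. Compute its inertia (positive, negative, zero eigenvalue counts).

Answer: (0, 1, 1)

Derivation:
step 0: pivot -3 → sign −
step 1: row/col 1 already zero → sign 0
signature = (0, 1, 1)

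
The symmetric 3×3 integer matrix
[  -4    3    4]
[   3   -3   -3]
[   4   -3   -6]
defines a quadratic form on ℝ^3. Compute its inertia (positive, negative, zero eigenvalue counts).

Answer: (0, 3, 0)

Derivation:
step 0: pivot -4 → sign −
step 1: pivot -3/4 → sign −
step 2: pivot -2 → sign −
signature = (0, 3, 0)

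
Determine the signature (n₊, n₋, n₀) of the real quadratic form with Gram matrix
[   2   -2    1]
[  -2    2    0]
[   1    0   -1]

step 0: pivot 2 → sign +
step 1: pivot -3/2 → sign −
step 2: pivot 2/3 → sign +
signature = (2, 1, 0)

Answer: (2, 1, 0)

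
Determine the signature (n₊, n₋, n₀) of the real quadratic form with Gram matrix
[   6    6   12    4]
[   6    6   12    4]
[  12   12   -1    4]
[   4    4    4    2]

Answer: (1, 2, 1)

Derivation:
step 0: pivot 6 → sign +
step 1: pivot -25 → sign −
step 2: pivot -2/75 → sign −
step 3: row/col 3 already zero → sign 0
signature = (1, 2, 1)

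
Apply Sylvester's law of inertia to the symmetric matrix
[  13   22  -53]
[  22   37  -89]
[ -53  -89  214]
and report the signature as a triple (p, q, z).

Answer: (1, 1, 1)

Derivation:
step 0: pivot 13 → sign +
step 1: pivot -3/13 → sign −
step 2: row/col 2 already zero → sign 0
signature = (1, 1, 1)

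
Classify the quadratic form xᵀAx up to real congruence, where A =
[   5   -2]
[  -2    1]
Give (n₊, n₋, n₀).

Answer: (2, 0, 0)

Derivation:
step 0: pivot 5 → sign +
step 1: pivot 1/5 → sign +
signature = (2, 0, 0)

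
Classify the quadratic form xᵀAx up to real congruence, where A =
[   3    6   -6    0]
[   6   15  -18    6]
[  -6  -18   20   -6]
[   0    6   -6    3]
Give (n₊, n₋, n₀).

step 0: pivot 3 → sign +
step 1: pivot 3 → sign +
step 2: pivot -4 → sign −
step 3: row/col 3 already zero → sign 0
signature = (2, 1, 1)

Answer: (2, 1, 1)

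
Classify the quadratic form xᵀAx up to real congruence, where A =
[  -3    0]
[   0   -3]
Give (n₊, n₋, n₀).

step 0: pivot -3 → sign −
step 1: pivot -3 → sign −
signature = (0, 2, 0)

Answer: (0, 2, 0)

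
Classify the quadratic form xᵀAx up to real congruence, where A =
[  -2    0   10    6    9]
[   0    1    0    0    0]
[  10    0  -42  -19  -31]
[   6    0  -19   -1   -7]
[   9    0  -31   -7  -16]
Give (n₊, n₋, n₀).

step 0: pivot -2 → sign −
step 1: pivot 1 → sign +
step 2: pivot 8 → sign +
step 3: pivot 15/8 → sign +
step 4: pivot -3/10 → sign −
signature = (3, 2, 0)

Answer: (3, 2, 0)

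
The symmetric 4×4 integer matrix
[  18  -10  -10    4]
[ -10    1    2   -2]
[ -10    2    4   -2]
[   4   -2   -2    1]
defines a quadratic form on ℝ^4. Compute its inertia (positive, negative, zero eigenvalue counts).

step 0: pivot 18 → sign +
step 1: pivot -41/9 → sign −
step 2: pivot 50/41 → sign +
step 3: pivot 3/25 → sign +
signature = (3, 1, 0)

Answer: (3, 1, 0)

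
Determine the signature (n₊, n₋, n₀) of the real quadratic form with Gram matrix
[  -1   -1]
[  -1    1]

Answer: (1, 1, 0)

Derivation:
step 0: pivot -1 → sign −
step 1: pivot 2 → sign +
signature = (1, 1, 0)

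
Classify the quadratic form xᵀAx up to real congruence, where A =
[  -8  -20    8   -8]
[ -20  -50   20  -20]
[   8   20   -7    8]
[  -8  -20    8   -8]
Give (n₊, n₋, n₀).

step 0: pivot -8 → sign −
step 1: pivot 1 → sign +
step 2: row/col 2 already zero → sign 0
step 3: row/col 3 already zero → sign 0
signature = (1, 1, 2)

Answer: (1, 1, 2)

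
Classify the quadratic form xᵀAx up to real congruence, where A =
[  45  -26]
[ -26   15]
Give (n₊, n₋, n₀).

step 0: pivot 45 → sign +
step 1: pivot -1/45 → sign −
signature = (1, 1, 0)

Answer: (1, 1, 0)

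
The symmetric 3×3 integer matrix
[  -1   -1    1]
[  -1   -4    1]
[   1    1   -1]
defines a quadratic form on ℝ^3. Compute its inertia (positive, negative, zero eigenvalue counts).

Answer: (0, 2, 1)

Derivation:
step 0: pivot -1 → sign −
step 1: pivot -3 → sign −
step 2: row/col 2 already zero → sign 0
signature = (0, 2, 1)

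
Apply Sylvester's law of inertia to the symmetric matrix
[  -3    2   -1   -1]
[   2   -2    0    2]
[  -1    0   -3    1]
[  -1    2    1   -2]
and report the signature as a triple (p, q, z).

step 0: pivot -3 → sign −
step 1: pivot -2/3 → sign −
step 2: pivot -2 → sign −
step 3: pivot 1 → sign +
signature = (1, 3, 0)

Answer: (1, 3, 0)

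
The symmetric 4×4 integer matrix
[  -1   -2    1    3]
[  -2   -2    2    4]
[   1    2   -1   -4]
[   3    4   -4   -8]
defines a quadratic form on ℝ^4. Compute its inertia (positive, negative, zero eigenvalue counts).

step 0: pivot -1 → sign −
step 1: pivot 2 → sign +
step 2: pivot -1 → sign −
step 3: pivot 1 → sign +
signature = (2, 2, 0)

Answer: (2, 2, 0)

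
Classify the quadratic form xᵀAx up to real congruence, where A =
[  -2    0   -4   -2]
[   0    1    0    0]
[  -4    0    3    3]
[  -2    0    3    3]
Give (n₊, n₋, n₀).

step 0: pivot -2 → sign −
step 1: pivot 1 → sign +
step 2: pivot 11 → sign +
step 3: pivot 6/11 → sign +
signature = (3, 1, 0)

Answer: (3, 1, 0)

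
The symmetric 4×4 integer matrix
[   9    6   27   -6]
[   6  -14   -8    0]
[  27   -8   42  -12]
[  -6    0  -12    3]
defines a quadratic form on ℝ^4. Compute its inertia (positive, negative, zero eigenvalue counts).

step 0: pivot 9 → sign +
step 1: pivot -18 → sign −
step 2: pivot -13/9 → sign −
step 3: pivot -1/13 → sign −
signature = (1, 3, 0)

Answer: (1, 3, 0)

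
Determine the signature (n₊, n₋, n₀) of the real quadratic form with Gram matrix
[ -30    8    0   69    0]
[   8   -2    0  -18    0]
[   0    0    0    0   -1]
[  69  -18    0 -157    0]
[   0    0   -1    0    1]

step 0: pivot -30 → sign −
step 1: pivot 2/15 → sign +
step 2: pivot 1/2 → sign +
step 3: pivot 1 → sign +
step 4: pivot -1 → sign −
signature = (3, 2, 0)

Answer: (3, 2, 0)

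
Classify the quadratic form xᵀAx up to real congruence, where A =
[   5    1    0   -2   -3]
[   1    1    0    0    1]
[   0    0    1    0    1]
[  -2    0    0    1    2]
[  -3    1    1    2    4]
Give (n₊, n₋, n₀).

Answer: (3, 1, 1)

Derivation:
step 0: pivot 5 → sign +
step 1: pivot 4/5 → sign +
step 2: pivot 1 → sign +
step 3: pivot -2 → sign −
step 4: row/col 4 already zero → sign 0
signature = (3, 1, 1)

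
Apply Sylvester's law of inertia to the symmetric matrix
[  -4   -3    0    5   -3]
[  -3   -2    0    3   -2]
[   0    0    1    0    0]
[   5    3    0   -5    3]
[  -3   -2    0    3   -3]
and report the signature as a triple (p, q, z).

Answer: (2, 3, 0)

Derivation:
step 0: pivot -4 → sign −
step 1: pivot 1/4 → sign +
step 2: pivot 1 → sign +
step 3: pivot -1 → sign −
step 4: pivot -1 → sign −
signature = (2, 3, 0)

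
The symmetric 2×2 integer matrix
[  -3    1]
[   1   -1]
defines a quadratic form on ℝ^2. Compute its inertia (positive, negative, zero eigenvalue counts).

step 0: pivot -3 → sign −
step 1: pivot -2/3 → sign −
signature = (0, 2, 0)

Answer: (0, 2, 0)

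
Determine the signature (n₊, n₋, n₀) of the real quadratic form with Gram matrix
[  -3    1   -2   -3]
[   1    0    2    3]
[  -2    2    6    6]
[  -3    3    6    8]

step 0: pivot -3 → sign −
step 1: pivot 1/3 → sign +
step 2: pivot 2 → sign +
step 3: pivot -1 → sign −
signature = (2, 2, 0)

Answer: (2, 2, 0)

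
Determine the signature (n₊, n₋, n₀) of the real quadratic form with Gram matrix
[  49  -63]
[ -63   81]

Answer: (1, 0, 1)

Derivation:
step 0: pivot 49 → sign +
step 1: row/col 1 already zero → sign 0
signature = (1, 0, 1)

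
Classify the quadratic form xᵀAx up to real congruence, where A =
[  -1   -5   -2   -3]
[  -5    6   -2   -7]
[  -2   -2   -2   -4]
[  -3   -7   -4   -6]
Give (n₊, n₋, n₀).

Answer: (2, 2, 0)

Derivation:
step 0: pivot -1 → sign −
step 1: pivot 31 → sign +
step 2: pivot -2/31 → sign −
step 3: pivot 1 → sign +
signature = (2, 2, 0)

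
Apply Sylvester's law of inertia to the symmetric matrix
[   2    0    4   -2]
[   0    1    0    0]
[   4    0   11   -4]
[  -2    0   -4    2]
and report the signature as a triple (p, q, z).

step 0: pivot 2 → sign +
step 1: pivot 1 → sign +
step 2: pivot 3 → sign +
step 3: row/col 3 already zero → sign 0
signature = (3, 0, 1)

Answer: (3, 0, 1)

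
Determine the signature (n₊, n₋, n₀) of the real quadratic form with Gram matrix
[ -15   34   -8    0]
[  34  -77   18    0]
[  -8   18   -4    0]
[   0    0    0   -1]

Answer: (1, 2, 1)

Derivation:
step 0: pivot -15 → sign −
step 1: pivot 1/15 → sign +
step 2: pivot -1 → sign −
step 3: row/col 3 already zero → sign 0
signature = (1, 2, 1)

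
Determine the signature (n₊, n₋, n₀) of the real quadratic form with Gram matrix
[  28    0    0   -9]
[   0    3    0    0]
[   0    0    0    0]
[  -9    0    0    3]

Answer: (3, 0, 1)

Derivation:
step 0: pivot 28 → sign +
step 1: pivot 3 → sign +
step 2: pivot 3/28 → sign +
step 3: row/col 3 already zero → sign 0
signature = (3, 0, 1)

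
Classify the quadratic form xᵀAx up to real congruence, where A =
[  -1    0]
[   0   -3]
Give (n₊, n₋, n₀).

step 0: pivot -1 → sign −
step 1: pivot -3 → sign −
signature = (0, 2, 0)

Answer: (0, 2, 0)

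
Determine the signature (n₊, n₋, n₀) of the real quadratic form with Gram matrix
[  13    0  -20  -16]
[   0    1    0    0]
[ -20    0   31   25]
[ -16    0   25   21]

step 0: pivot 13 → sign +
step 1: pivot 1 → sign +
step 2: pivot 3/13 → sign +
step 3: pivot 2/3 → sign +
signature = (4, 0, 0)

Answer: (4, 0, 0)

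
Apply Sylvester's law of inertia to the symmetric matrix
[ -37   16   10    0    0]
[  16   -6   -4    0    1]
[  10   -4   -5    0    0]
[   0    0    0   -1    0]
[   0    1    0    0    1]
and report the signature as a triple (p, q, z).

Answer: (1, 4, 0)

Derivation:
step 0: pivot -37 → sign −
step 1: pivot 34/37 → sign +
step 2: pivot -41/17 → sign −
step 3: pivot -1 → sign −
step 4: pivot -3/82 → sign −
signature = (1, 4, 0)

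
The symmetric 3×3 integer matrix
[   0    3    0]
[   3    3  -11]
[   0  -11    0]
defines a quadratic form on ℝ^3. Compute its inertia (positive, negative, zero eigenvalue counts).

Answer: (1, 1, 1)

Derivation:
step 0: pivot 3 → sign +
step 1: pivot -3 → sign −
step 2: row/col 2 already zero → sign 0
signature = (1, 1, 1)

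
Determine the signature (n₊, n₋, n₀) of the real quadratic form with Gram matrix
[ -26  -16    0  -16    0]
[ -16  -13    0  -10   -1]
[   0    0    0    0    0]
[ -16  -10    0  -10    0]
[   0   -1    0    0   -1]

Answer: (0, 4, 1)

Derivation:
step 0: pivot -26 → sign −
step 1: pivot -41/13 → sign −
step 2: pivot -6/41 → sign −
step 3: pivot -2/3 → sign −
step 4: row/col 4 already zero → sign 0
signature = (0, 4, 1)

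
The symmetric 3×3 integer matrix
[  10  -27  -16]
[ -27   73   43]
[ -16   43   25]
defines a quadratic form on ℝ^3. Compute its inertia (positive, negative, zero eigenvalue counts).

Answer: (2, 1, 0)

Derivation:
step 0: pivot 10 → sign +
step 1: pivot 1/10 → sign +
step 2: pivot -1 → sign −
signature = (2, 1, 0)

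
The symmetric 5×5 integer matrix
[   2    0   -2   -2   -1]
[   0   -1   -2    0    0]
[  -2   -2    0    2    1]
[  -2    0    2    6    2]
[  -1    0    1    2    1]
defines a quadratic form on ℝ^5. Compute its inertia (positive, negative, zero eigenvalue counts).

step 0: pivot 2 → sign +
step 1: pivot -1 → sign −
step 2: pivot 2 → sign +
step 3: pivot 4 → sign +
step 4: pivot 1/4 → sign +
signature = (4, 1, 0)

Answer: (4, 1, 0)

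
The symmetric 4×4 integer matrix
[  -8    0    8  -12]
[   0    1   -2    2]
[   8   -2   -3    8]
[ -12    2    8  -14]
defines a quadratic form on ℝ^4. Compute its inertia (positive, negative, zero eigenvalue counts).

Answer: (2, 1, 1)

Derivation:
step 0: pivot -8 → sign −
step 1: pivot 1 → sign +
step 2: pivot 1 → sign +
step 3: row/col 3 already zero → sign 0
signature = (2, 1, 1)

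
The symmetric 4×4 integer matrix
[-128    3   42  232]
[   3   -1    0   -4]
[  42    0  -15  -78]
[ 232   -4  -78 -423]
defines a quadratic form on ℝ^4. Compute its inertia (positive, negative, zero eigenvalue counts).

Answer: (1, 3, 0)

Derivation:
step 0: pivot -128 → sign −
step 1: pivot -119/128 → sign −
step 2: pivot -3/17 → sign −
step 3: pivot 3/7 → sign +
signature = (1, 3, 0)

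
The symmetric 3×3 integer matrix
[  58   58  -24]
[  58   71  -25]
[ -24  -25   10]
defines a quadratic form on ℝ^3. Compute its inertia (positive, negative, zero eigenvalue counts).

step 0: pivot 58 → sign +
step 1: pivot 13 → sign +
step 2: pivot -3/377 → sign −
signature = (2, 1, 0)

Answer: (2, 1, 0)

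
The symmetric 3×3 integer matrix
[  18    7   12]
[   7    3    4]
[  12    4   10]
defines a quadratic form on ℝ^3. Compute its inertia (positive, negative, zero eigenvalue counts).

Answer: (3, 0, 0)

Derivation:
step 0: pivot 18 → sign +
step 1: pivot 5/18 → sign +
step 2: pivot 2/5 → sign +
signature = (3, 0, 0)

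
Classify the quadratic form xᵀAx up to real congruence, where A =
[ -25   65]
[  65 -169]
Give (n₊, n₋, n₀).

step 0: pivot -25 → sign −
step 1: row/col 1 already zero → sign 0
signature = (0, 1, 1)

Answer: (0, 1, 1)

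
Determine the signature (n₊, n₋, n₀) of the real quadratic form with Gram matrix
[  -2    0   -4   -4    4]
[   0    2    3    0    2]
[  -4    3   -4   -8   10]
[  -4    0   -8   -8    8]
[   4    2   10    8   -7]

step 0: pivot -2 → sign −
step 1: pivot 2 → sign +
step 2: pivot -1/2 → sign −
step 3: pivot 1 → sign +
step 4: row/col 4 already zero → sign 0
signature = (2, 2, 1)

Answer: (2, 2, 1)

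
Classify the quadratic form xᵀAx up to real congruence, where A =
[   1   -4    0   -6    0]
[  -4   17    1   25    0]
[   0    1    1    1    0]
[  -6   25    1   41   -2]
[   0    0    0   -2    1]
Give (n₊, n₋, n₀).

Answer: (3, 0, 2)

Derivation:
step 0: pivot 1 → sign +
step 1: pivot 1 → sign +
step 2: pivot 4 → sign +
step 3: row/col 3 already zero → sign 0
step 4: row/col 4 already zero → sign 0
signature = (3, 0, 2)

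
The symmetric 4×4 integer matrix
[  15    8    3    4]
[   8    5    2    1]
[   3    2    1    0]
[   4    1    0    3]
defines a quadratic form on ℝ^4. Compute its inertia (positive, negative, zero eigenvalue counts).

Answer: (3, 0, 1)

Derivation:
step 0: pivot 15 → sign +
step 1: pivot 11/15 → sign +
step 2: pivot 2/11 → sign +
step 3: row/col 3 already zero → sign 0
signature = (3, 0, 1)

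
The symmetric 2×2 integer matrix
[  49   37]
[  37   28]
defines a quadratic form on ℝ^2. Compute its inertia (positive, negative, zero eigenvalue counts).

Answer: (2, 0, 0)

Derivation:
step 0: pivot 49 → sign +
step 1: pivot 3/49 → sign +
signature = (2, 0, 0)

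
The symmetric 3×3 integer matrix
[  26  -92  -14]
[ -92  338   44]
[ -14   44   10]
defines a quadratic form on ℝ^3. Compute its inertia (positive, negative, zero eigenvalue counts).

step 0: pivot 26 → sign +
step 1: pivot 162/13 → sign +
step 2: row/col 2 already zero → sign 0
signature = (2, 0, 1)

Answer: (2, 0, 1)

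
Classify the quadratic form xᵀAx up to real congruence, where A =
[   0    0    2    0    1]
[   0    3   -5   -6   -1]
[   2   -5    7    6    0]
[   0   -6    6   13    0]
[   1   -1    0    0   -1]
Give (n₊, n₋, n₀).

Answer: (3, 1, 1)

Derivation:
step 0: pivot 3 → sign +
step 1: pivot -4/3 → sign −
step 2: pivot 3 → sign +
step 3: pivot 1 → sign +
step 4: row/col 4 already zero → sign 0
signature = (3, 1, 1)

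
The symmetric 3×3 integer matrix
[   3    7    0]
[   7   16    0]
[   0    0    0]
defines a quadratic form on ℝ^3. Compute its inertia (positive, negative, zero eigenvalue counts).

Answer: (1, 1, 1)

Derivation:
step 0: pivot 3 → sign +
step 1: pivot -1/3 → sign −
step 2: row/col 2 already zero → sign 0
signature = (1, 1, 1)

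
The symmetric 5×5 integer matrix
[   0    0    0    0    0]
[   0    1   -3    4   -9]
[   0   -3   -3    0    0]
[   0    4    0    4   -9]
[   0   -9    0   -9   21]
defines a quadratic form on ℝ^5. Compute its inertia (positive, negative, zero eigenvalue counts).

step 0: pivot 1 → sign +
step 1: pivot -12 → sign −
step 2: pivot 3/4 → sign +
step 3: row/col 3 already zero → sign 0
step 4: row/col 4 already zero → sign 0
signature = (2, 1, 2)

Answer: (2, 1, 2)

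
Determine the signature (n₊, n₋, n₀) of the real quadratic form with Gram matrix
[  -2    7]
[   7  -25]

Answer: (0, 2, 0)

Derivation:
step 0: pivot -2 → sign −
step 1: pivot -1/2 → sign −
signature = (0, 2, 0)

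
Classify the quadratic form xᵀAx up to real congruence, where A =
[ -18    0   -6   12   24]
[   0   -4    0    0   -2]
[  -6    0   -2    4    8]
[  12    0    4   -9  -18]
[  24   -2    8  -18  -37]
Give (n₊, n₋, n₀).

step 0: pivot -18 → sign −
step 1: pivot -4 → sign −
step 2: pivot -1 → sign −
step 3: row/col 3 already zero → sign 0
step 4: row/col 4 already zero → sign 0
signature = (0, 3, 2)

Answer: (0, 3, 2)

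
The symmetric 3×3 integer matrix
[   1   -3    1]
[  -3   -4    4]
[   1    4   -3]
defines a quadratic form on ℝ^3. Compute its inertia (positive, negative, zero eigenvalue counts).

Answer: (1, 2, 0)

Derivation:
step 0: pivot 1 → sign +
step 1: pivot -13 → sign −
step 2: pivot -3/13 → sign −
signature = (1, 2, 0)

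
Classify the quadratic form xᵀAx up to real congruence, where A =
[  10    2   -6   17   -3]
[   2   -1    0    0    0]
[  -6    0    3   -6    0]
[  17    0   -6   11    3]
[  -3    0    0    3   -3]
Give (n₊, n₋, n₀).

Answer: (3, 2, 0)

Derivation:
step 0: pivot 10 → sign +
step 1: pivot -7/5 → sign −
step 2: pivot 3/7 → sign +
step 3: pivot -27/2 → sign −
step 4: pivot 2/3 → sign +
signature = (3, 2, 0)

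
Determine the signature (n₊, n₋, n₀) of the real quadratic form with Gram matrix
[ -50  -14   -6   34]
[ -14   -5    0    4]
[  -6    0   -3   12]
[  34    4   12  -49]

step 0: pivot -50 → sign −
step 1: pivot -27/25 → sign −
step 2: pivot 1/3 → sign +
step 3: pivot 1 → sign +
signature = (2, 2, 0)

Answer: (2, 2, 0)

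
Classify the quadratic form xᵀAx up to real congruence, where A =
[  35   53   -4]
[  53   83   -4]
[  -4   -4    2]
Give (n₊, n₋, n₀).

Answer: (2, 0, 1)

Derivation:
step 0: pivot 35 → sign +
step 1: pivot 96/35 → sign +
step 2: row/col 2 already zero → sign 0
signature = (2, 0, 1)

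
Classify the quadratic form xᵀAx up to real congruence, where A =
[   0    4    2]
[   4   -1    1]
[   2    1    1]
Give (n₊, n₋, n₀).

Answer: (1, 2, 0)

Derivation:
step 0: pivot -1 → sign −
step 1: pivot 16 → sign +
step 2: pivot -1/4 → sign −
signature = (1, 2, 0)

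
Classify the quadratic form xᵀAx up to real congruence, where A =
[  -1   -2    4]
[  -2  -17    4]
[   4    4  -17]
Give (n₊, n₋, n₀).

step 0: pivot -1 → sign −
step 1: pivot -13 → sign −
step 2: pivot 3/13 → sign +
signature = (1, 2, 0)

Answer: (1, 2, 0)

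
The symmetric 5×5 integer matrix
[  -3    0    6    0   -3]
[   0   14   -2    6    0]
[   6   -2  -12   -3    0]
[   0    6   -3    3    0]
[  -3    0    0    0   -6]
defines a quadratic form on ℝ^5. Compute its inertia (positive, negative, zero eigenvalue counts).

Answer: (3, 2, 0)

Derivation:
step 0: pivot -3 → sign −
step 1: pivot 14 → sign +
step 2: pivot -2/7 → sign −
step 3: pivot 33/2 → sign +
step 4: pivot 3/11 → sign +
signature = (3, 2, 0)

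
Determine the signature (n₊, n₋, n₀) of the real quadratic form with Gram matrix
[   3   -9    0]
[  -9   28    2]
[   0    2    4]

step 0: pivot 3 → sign +
step 1: pivot 1 → sign +
step 2: row/col 2 already zero → sign 0
signature = (2, 0, 1)

Answer: (2, 0, 1)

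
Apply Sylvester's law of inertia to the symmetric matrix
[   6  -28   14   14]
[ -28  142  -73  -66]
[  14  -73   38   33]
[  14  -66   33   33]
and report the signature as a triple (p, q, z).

step 0: pivot 6 → sign +
step 1: pivot 34/3 → sign +
step 2: pivot 5/34 → sign +
step 3: pivot 1/5 → sign +
signature = (4, 0, 0)

Answer: (4, 0, 0)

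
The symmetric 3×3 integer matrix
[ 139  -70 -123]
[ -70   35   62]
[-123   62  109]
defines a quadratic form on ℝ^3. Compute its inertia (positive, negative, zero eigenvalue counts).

Answer: (2, 1, 0)

Derivation:
step 0: pivot 139 → sign +
step 1: pivot -35/139 → sign −
step 2: pivot 6/35 → sign +
signature = (2, 1, 0)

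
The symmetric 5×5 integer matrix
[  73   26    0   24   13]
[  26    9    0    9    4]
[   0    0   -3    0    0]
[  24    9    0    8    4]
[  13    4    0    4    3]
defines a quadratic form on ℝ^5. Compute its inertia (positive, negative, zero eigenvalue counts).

step 0: pivot 73 → sign +
step 1: pivot -19/73 → sign −
step 2: pivot -3 → sign −
step 3: pivot 17/19 → sign +
step 4: pivot 2/17 → sign +
signature = (3, 2, 0)

Answer: (3, 2, 0)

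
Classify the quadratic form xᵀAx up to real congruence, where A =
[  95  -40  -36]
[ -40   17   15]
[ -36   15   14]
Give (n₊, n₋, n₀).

step 0: pivot 95 → sign +
step 1: pivot 3/19 → sign +
step 2: pivot 1/5 → sign +
signature = (3, 0, 0)

Answer: (3, 0, 0)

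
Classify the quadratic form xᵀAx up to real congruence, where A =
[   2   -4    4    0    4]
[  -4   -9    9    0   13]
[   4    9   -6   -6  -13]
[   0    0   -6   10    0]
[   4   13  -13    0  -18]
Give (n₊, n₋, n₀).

step 0: pivot 2 → sign +
step 1: pivot -17 → sign −
step 2: pivot 3 → sign +
step 3: pivot -2 → sign −
step 4: pivot -1/17 → sign −
signature = (2, 3, 0)

Answer: (2, 3, 0)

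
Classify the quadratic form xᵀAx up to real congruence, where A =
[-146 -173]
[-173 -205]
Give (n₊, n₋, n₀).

step 0: pivot -146 → sign −
step 1: pivot -1/146 → sign −
signature = (0, 2, 0)

Answer: (0, 2, 0)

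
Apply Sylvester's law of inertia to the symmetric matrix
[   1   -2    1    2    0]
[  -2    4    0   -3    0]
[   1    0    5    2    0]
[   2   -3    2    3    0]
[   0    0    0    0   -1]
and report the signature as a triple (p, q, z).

Answer: (2, 2, 1)

Derivation:
step 0: pivot 1 → sign +
step 1: pivot 4 → sign +
step 2: pivot -1 → sign −
step 3: pivot -1 → sign −
step 4: row/col 4 already zero → sign 0
signature = (2, 2, 1)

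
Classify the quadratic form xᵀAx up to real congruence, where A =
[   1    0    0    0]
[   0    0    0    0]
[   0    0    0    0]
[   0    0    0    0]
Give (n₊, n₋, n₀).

Answer: (1, 0, 3)

Derivation:
step 0: pivot 1 → sign +
step 1: row/col 1 already zero → sign 0
step 2: row/col 2 already zero → sign 0
step 3: row/col 3 already zero → sign 0
signature = (1, 0, 3)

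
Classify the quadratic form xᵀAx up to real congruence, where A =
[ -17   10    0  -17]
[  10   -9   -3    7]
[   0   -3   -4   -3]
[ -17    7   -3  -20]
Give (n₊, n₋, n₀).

step 0: pivot -17 → sign −
step 1: pivot -53/17 → sign −
step 2: pivot -59/53 → sign −
step 3: pivot -6/59 → sign −
signature = (0, 4, 0)

Answer: (0, 4, 0)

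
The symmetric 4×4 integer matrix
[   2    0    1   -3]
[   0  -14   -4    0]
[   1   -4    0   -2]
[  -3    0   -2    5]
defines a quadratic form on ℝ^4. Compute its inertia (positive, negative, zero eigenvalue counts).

step 0: pivot 2 → sign +
step 1: pivot -14 → sign −
step 2: pivot 9/14 → sign +
step 3: pivot 1/9 → sign +
signature = (3, 1, 0)

Answer: (3, 1, 0)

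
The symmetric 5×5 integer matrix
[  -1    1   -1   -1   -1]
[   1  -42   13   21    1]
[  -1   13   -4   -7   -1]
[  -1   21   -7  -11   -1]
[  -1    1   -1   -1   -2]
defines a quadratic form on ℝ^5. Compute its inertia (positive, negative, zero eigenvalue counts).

Answer: (1, 4, 0)

Derivation:
step 0: pivot -1 → sign −
step 1: pivot -41 → sign −
step 2: pivot 21/41 → sign +
step 3: pivot -2/7 → sign −
step 4: pivot -1 → sign −
signature = (1, 4, 0)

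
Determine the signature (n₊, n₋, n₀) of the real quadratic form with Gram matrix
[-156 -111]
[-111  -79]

Answer: (0, 2, 0)

Derivation:
step 0: pivot -156 → sign −
step 1: pivot -1/52 → sign −
signature = (0, 2, 0)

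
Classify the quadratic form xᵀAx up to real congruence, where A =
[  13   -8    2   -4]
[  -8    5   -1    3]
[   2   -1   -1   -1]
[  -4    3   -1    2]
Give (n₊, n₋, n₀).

Answer: (2, 2, 0)

Derivation:
step 0: pivot 13 → sign +
step 1: pivot 1/13 → sign +
step 2: pivot -2 → sign −
step 3: pivot -1 → sign −
signature = (2, 2, 0)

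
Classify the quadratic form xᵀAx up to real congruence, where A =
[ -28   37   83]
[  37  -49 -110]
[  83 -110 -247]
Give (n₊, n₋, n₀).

step 0: pivot -28 → sign −
step 1: pivot -3/28 → sign −
step 2: row/col 2 already zero → sign 0
signature = (0, 2, 1)

Answer: (0, 2, 1)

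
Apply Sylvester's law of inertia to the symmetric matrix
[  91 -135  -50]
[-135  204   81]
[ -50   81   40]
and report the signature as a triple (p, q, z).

step 0: pivot 91 → sign +
step 1: pivot 339/91 → sign +
step 2: pivot 3/113 → sign +
signature = (3, 0, 0)

Answer: (3, 0, 0)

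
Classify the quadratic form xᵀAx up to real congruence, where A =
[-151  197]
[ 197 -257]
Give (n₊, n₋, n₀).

step 0: pivot -151 → sign −
step 1: pivot 2/151 → sign +
signature = (1, 1, 0)

Answer: (1, 1, 0)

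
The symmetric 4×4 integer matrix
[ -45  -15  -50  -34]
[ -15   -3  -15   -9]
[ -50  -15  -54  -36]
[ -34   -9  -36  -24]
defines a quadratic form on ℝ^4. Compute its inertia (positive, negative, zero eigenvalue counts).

Answer: (2, 2, 0)

Derivation:
step 0: pivot -45 → sign −
step 1: pivot 2 → sign +
step 2: pivot 1/6 → sign +
step 3: pivot -6/5 → sign −
signature = (2, 2, 0)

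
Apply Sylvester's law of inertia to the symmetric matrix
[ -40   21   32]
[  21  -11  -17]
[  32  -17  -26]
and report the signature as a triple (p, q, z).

step 0: pivot -40 → sign −
step 1: pivot 1/40 → sign +
step 2: pivot -2 → sign −
signature = (1, 2, 0)

Answer: (1, 2, 0)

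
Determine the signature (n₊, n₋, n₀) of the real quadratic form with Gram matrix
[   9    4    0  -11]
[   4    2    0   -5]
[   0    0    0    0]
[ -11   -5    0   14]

Answer: (3, 0, 1)

Derivation:
step 0: pivot 9 → sign +
step 1: pivot 2/9 → sign +
step 2: pivot 1/2 → sign +
step 3: row/col 3 already zero → sign 0
signature = (3, 0, 1)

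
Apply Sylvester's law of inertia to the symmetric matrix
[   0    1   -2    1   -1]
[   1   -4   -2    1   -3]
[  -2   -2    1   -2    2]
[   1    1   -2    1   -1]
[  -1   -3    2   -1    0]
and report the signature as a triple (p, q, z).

step 0: pivot -4 → sign −
step 1: pivot 1/4 → sign +
step 2: pivot -23 → sign −
step 3: pivot -15/23 → sign −
step 4: pivot -1/5 → sign −
signature = (1, 4, 0)

Answer: (1, 4, 0)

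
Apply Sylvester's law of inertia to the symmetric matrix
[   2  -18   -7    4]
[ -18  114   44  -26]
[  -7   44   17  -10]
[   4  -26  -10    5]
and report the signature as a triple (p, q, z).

Answer: (2, 2, 0)

Derivation:
step 0: pivot 2 → sign +
step 1: pivot -48 → sign −
step 2: pivot 1/48 → sign +
step 3: pivot -1 → sign −
signature = (2, 2, 0)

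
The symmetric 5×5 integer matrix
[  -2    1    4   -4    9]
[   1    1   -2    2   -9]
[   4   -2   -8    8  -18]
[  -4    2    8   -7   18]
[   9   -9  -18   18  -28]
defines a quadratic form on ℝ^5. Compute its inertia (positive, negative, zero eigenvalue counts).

Answer: (2, 2, 1)

Derivation:
step 0: pivot -2 → sign −
step 1: pivot 3/2 → sign +
step 2: pivot 1 → sign +
step 3: pivot -1 → sign −
step 4: row/col 4 already zero → sign 0
signature = (2, 2, 1)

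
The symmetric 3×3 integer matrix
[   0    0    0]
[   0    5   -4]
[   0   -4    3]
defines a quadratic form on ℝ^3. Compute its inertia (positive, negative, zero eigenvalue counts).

step 0: pivot 5 → sign +
step 1: pivot -1/5 → sign −
step 2: row/col 2 already zero → sign 0
signature = (1, 1, 1)

Answer: (1, 1, 1)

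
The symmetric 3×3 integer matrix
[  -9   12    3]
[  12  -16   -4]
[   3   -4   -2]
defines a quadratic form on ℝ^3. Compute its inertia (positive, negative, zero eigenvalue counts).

Answer: (0, 2, 1)

Derivation:
step 0: pivot -9 → sign −
step 1: pivot -1 → sign −
step 2: row/col 2 already zero → sign 0
signature = (0, 2, 1)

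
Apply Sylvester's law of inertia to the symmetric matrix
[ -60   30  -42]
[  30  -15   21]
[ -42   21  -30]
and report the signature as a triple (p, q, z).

step 0: pivot -60 → sign −
step 1: pivot -3/5 → sign −
step 2: row/col 2 already zero → sign 0
signature = (0, 2, 1)

Answer: (0, 2, 1)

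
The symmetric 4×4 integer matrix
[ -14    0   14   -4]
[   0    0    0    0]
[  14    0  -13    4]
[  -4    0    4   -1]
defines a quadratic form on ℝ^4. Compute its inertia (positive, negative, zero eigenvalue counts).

step 0: pivot -14 → sign −
step 1: pivot 1 → sign +
step 2: pivot 1/7 → sign +
step 3: row/col 3 already zero → sign 0
signature = (2, 1, 1)

Answer: (2, 1, 1)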